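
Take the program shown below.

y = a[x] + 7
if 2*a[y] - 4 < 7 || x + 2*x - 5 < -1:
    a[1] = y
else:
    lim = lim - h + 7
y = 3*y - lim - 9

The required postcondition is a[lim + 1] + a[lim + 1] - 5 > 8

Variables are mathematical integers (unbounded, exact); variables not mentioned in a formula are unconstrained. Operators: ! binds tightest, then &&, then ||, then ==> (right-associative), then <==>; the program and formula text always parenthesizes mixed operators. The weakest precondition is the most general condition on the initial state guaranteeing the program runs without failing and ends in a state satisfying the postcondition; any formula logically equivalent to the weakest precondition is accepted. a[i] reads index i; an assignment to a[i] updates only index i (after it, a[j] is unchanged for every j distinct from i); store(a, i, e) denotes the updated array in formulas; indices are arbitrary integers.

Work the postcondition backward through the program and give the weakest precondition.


Working backward. After the program, the postcondition a[lim + 1] + a[lim + 1] - 5 > 8 must hold; in canonical form it is 2*a[lim + 1] > 13.
Before y := 3*y - lim - 9: 2*a[lim + 1] > 13
Then branch requires 2*store(a, 1, y)[lim + 1] > 13; else branch requires 2*a[-h + lim + 8] > 13.
Before the if: ((2*a[y] < 11 || 3*x < 4) ==> 2*store(a, 1, y)[lim + 1] > 13) && ((!(2*a[y] < 11 || 3*x < 4)) ==> 2*a[-h + lim + 8] > 13)
Before y := a[x] + 7: ((2*a[a[x] + 7] < 11 || 3*x < 4) ==> 2*store(a, 1, a[x] + 7)[lim + 1] > 13) && ((!(2*a[a[x] + 7] < 11 || 3*x < 4)) ==> 2*a[-h + lim + 8] > 13)
Answer: WP = ((2*a[a[x] + 7] < 11 || 3*x < 4) ==> 2*store(a, 1, a[x] + 7)[lim + 1] > 13) && ((!(2*a[a[x] + 7] < 11 || 3*x < 4)) ==> 2*a[-h + lim + 8] > 13)


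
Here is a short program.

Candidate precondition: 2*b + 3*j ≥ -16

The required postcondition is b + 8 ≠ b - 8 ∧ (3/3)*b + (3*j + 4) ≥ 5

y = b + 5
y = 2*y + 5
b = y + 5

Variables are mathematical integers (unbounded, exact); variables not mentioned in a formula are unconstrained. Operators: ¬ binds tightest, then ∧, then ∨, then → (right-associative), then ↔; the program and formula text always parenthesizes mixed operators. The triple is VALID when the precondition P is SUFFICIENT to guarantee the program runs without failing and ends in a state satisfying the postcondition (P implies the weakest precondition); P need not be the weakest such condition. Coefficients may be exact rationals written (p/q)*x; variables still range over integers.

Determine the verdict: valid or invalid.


Working backward. After the program, the postcondition b + 8 ≠ b - 8 ∧ (3/3)*b + (3*j + 4) ≥ 5 must hold; in canonical form it is b + 3*j ≥ 1.
Before b := y + 5: 3*j + y ≥ -4
Before y := 2*y + 5: 3*j + 2*y ≥ -9
Before y := b + 5: 2*b + 3*j ≥ -19
The weakest precondition is 2*b + 3*j ≥ -19.
Check whether 2*b + 3*j ≥ -16 implies it.
Every state satisfying the precondition satisfies the weakest precondition: the implication holds.
Answer: valid


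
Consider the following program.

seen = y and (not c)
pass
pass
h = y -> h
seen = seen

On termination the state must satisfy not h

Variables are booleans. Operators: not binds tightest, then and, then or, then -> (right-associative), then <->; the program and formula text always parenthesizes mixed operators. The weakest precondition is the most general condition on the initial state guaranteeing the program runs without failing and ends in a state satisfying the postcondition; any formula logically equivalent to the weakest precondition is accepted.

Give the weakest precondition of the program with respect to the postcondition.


Working backward. After the program, not h must hold.
Before seen := seen: not h
Before h := y -> h: not (y -> h)
Before skip: not (y -> h)
Before skip: not (y -> h)
Before seen := y and (not c): not (y -> h)
Answer: WP = not (y -> h)


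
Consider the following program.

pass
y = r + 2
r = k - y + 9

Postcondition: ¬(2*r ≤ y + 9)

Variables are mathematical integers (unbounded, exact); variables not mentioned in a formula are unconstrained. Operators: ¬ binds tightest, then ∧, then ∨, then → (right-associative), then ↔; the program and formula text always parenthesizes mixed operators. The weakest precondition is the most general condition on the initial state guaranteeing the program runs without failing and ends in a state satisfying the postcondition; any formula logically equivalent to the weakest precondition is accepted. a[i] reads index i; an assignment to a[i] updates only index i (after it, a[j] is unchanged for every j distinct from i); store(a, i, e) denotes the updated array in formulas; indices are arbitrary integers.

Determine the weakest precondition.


Working backward. After the program, ¬(2*r ≤ y + 9) must hold.
Before r := k - y + 9: ¬(2*k ≤ 3*y - 9)
Before y := r + 2: ¬(2*k ≤ 3*r - 3)
Before skip: ¬(2*k ≤ 3*r - 3)
Answer: WP = ¬(2*k ≤ 3*r - 3)


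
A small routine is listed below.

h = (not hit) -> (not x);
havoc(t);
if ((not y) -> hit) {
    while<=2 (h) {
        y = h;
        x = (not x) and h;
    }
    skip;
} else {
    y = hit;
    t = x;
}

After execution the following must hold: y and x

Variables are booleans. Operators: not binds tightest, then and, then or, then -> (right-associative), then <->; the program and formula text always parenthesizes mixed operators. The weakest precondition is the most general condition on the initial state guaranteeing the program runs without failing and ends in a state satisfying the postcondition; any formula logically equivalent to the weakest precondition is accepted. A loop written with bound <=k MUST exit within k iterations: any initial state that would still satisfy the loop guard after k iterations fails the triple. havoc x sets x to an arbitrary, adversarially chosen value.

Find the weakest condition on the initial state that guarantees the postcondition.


Working backward. After the program, y and x must hold.
Then branch requires (h -> ((not h) and ((not h) -> (h and (not x))))) and ((not h) -> (y and x)); else branch requires hit and x.
Before the if: (((not y) -> hit) -> ((h -> ((not h) and ((not h) -> (h and (not x))))) and ((not h) -> (y and x)))) and ((not ((not y) -> hit)) -> (hit and x))
Before havoc t: (((not y) -> hit) -> ((h -> ((not h) and ((not h) -> (h and (not x))))) and ((not h) -> (y and x)))) and ((not ((not y) -> hit)) -> (hit and x))
Before h := (not hit) -> (not x): (((not y) -> hit) -> ((((not hit) -> (not x)) -> ((not ((not hit) -> (not x))) and ((not ((not hit) -> (not x))) -> (((not hit) -> (not x)) and (not x))))) and ((not ((not hit) -> (not x))) -> (y and x)))) and ((not ((not y) -> hit)) -> (hit and x))
Answer: WP = (((not y) -> hit) -> ((((not hit) -> (not x)) -> ((not ((not hit) -> (not x))) and ((not ((not hit) -> (not x))) -> (((not hit) -> (not x)) and (not x))))) and ((not ((not hit) -> (not x))) -> (y and x)))) and ((not ((not y) -> hit)) -> (hit and x))


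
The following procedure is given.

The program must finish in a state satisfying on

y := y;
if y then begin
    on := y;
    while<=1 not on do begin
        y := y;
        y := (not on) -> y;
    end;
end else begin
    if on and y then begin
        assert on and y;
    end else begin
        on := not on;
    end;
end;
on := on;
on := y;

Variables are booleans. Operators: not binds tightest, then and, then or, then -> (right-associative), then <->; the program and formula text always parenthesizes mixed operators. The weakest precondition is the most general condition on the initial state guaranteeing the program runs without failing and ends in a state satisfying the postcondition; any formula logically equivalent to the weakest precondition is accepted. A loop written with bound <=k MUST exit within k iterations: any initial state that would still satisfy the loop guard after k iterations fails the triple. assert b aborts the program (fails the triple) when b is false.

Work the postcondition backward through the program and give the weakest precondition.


Working backward. After the program, on must hold.
Before on := y: y
Before on := on: y
Then branch requires (not y) -> (y and ((not y) -> y)); else branch requires (not (on and y)) -> y.
Before the if: (y -> ((not y) -> (y and ((not y) -> y)))) and ((not y) -> ((not (on and y)) -> y))
Before y := y: (y -> ((not y) -> (y and ((not y) -> y)))) and ((not y) -> ((not (on and y)) -> y))
Answer: WP = (y -> ((not y) -> (y and ((not y) -> y)))) and ((not y) -> ((not (on and y)) -> y))


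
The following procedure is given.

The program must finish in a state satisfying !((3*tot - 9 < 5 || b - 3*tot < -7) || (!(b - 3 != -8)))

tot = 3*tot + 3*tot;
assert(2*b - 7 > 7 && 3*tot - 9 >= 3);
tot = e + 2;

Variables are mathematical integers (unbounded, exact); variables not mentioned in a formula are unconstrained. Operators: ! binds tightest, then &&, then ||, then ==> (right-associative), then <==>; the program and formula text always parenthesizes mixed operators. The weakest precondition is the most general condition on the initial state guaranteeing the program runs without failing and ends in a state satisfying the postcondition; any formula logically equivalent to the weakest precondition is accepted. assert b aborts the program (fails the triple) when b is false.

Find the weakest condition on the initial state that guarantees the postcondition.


Working backward. After the program, the postcondition !((3*tot - 9 < 5 || b - 3*tot < -7) || (!(b - 3 != -8))) must hold; in canonical form it is !(3*tot < 14 || b < 3*tot - 7 || (!(b != -5))).
Before tot := e + 2: !(3*e < 8 || b < 3*e - 1 || (!(b != -5)))
Before assert 2*b - 7 > 7 && 3*tot - 9 >= 3: 2*b > 14 && 3*tot >= 12 && (!(3*e < 8 || b < 3*e - 1 || (!(b != -5))))
Before tot := 3*tot + 3*tot: 2*b > 14 && 18*tot >= 12 && (!(3*e < 8 || b < 3*e - 1 || (!(b != -5))))
Answer: WP = 2*b > 14 && 18*tot >= 12 && (!(3*e < 8 || b < 3*e - 1 || (!(b != -5))))


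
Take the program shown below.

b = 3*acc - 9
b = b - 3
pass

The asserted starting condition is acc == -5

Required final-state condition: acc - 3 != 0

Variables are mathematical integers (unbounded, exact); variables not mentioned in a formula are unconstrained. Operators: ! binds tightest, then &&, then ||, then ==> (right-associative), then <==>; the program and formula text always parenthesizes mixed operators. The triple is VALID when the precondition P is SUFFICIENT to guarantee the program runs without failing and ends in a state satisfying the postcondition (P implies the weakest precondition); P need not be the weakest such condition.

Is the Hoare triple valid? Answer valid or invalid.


Working backward. After the program, the postcondition acc - 3 != 0 must hold; in canonical form it is acc != 3.
Before skip: acc != 3
Before b := b - 3: acc != 3
Before b := 3*acc - 9: acc != 3
The weakest precondition is acc != 3.
Check whether acc == -5 implies it.
Every state satisfying the precondition satisfies the weakest precondition: the implication holds.
Answer: valid


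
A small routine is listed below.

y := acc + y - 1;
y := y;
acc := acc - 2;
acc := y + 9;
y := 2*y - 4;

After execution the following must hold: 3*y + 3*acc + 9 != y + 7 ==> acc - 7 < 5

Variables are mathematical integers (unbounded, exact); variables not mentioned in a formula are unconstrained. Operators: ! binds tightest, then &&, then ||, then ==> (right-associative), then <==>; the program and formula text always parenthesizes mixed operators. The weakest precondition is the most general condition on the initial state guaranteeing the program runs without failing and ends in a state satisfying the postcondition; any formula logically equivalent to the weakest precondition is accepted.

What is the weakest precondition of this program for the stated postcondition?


Working backward. After the program, the postcondition 3*y + 3*acc + 9 != y + 7 ==> acc - 7 < 5 must hold; in canonical form it is 3*acc + 2*y != -2 ==> acc < 12.
Before y := 2*y - 4: 3*acc + 4*y != 6 ==> acc < 12
Before acc := y + 9: 7*y != -21 ==> y < 3
Before acc := acc - 2: 7*y != -21 ==> y < 3
Before y := y: 7*y != -21 ==> y < 3
Before y := acc + y - 1: 7*acc + 7*y != -14 ==> acc + y < 4
Answer: WP = 7*acc + 7*y != -14 ==> acc + y < 4


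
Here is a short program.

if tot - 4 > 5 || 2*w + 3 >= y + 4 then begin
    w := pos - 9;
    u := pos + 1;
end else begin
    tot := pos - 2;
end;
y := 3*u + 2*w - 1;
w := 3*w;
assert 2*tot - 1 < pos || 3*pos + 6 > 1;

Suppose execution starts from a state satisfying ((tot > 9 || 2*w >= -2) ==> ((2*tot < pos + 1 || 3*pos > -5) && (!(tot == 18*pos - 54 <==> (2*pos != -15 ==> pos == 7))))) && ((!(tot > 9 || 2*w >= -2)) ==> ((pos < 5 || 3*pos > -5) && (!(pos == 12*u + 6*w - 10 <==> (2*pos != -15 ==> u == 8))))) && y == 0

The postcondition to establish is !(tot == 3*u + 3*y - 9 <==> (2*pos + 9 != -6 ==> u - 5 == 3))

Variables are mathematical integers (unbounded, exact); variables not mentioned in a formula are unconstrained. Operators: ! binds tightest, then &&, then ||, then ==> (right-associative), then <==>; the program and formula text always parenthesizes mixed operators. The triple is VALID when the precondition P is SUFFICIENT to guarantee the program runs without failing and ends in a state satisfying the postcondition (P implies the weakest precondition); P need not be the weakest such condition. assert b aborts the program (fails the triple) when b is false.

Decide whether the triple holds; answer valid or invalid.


Working backward. After the program, the postcondition !(tot == 3*u + 3*y - 9 <==> (2*pos + 9 != -6 ==> u - 5 == 3)) must hold; in canonical form it is !(tot == 3*u + 3*y - 9 <==> (2*pos != -15 ==> u == 8)).
Before assert 2*tot - 1 < pos || 3*pos + 6 > 1: (2*tot < pos + 1 || 3*pos > -5) && (!(tot == 3*u + 3*y - 9 <==> (2*pos != -15 ==> u == 8)))
Before w := 3*w: (2*tot < pos + 1 || 3*pos > -5) && (!(tot == 3*u + 3*y - 9 <==> (2*pos != -15 ==> u == 8)))
Before y := 3*u + 2*w - 1: (2*tot < pos + 1 || 3*pos > -5) && (!(tot == 12*u + 6*w - 12 <==> (2*pos != -15 ==> u == 8)))
Then branch requires (2*tot < pos + 1 || 3*pos > -5) && (!(tot == 18*pos - 54 <==> (2*pos != -15 ==> pos == 7))); else branch requires (pos < 5 || 3*pos > -5) && (!(pos == 12*u + 6*w - 10 <==> (2*pos != -15 ==> u == 8))).
Before the if: ((tot > 9 || 2*w >= y + 1) ==> ((2*tot < pos + 1 || 3*pos > -5) && (!(tot == 18*pos - 54 <==> (2*pos != -15 ==> pos == 7))))) && ((!(tot > 9 || 2*w >= y + 1)) ==> ((pos < 5 || 3*pos > -5) && (!(pos == 12*u + 6*w - 10 <==> (2*pos != -15 ==> u == 8)))))
The weakest precondition is ((tot > 9 || 2*w >= y + 1) ==> ((2*tot < pos + 1 || 3*pos > -5) && (!(tot == 18*pos - 54 <==> (2*pos != -15 ==> pos == 7))))) && ((!(tot > 9 || 2*w >= y + 1)) ==> ((pos < 5 || 3*pos > -5) && (!(pos == 12*u + 6*w - 10 <==> (2*pos != -15 ==> u == 8))))).
Check whether ((tot > 9 || 2*w >= -2) ==> ((2*tot < pos + 1 || 3*pos > -5) && (!(tot == 18*pos - 54 <==> (2*pos != -15 ==> pos == 7))))) && ((!(tot > 9 || 2*w >= -2)) ==> ((pos < 5 || 3*pos > -5) && (!(pos == 12*u + 6*w - 10 <==> (2*pos != -15 ==> u == 8))))) && y == 0 implies it.
Countermodel: at the initial state pos = 7, tot = 3, u = 7, w = -1, y = 0, the precondition holds but the weakest precondition fails.
Answer: invalid


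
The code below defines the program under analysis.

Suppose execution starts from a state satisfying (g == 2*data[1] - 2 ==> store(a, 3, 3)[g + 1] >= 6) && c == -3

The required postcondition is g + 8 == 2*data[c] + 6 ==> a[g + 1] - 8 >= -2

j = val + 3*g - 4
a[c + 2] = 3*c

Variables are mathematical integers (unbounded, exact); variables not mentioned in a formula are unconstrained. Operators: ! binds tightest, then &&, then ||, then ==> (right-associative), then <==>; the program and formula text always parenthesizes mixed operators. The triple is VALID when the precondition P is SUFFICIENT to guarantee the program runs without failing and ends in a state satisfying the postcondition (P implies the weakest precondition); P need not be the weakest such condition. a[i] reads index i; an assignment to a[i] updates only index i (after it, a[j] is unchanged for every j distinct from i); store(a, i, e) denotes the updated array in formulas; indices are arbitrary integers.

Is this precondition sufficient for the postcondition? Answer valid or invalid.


Working backward. After the program, the postcondition g + 8 == 2*data[c] + 6 ==> a[g + 1] - 8 >= -2 must hold; in canonical form it is g == 2*data[c] - 2 ==> a[g + 1] >= 6.
Before a[c + 2] := 3*c: g == 2*data[c] - 2 ==> store(a, c + 2, 3*c)[g + 1] >= 6
Before j := val + 3*g - 4: g == 2*data[c] - 2 ==> store(a, c + 2, 3*c)[g + 1] >= 6
The weakest precondition is g == 2*data[c] - 2 ==> store(a, c + 2, 3*c)[g + 1] >= 6.
Check whether (g == 2*data[1] - 2 ==> store(a, 3, 3)[g + 1] >= 6) && c == -3 implies it.
Countermodel: at the initial state a = {[-73339] = -11794, [-3] = 5, [-1] = 5, [1] = 5, [3] = 5, elsewhere 5}, c = -3, data = {[-73339] = 2, [-3] = -36669, [-1] = 2, [1] = -36668, [3] = 2, elsewhere 2}, g = -73340, the precondition holds but the weakest precondition fails.
Answer: invalid


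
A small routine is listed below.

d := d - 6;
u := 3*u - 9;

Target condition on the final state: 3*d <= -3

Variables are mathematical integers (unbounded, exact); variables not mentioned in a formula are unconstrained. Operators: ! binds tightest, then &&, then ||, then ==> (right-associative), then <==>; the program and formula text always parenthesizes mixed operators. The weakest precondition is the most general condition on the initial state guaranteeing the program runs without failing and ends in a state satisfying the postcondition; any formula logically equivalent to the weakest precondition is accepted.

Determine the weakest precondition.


Working backward. After the program, 3*d <= -3 must hold.
Before u := 3*u - 9: 3*d <= -3
Before d := d - 6: 3*d <= 15
Answer: WP = 3*d <= 15


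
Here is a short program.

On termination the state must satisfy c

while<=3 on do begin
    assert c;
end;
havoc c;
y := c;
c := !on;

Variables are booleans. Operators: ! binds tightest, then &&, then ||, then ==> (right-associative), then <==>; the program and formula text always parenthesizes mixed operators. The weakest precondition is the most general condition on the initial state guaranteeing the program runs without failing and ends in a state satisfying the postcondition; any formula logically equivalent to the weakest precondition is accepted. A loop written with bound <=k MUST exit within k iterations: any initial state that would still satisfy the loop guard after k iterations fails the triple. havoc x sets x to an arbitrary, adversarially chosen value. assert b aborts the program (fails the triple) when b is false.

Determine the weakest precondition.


Working backward. After the program, c must hold.
Before c := !on: !on
Before y := c: !on
Before havoc c: !on
Before the loop (bound <=3), unroll the exhaustion recursion (WP_0 = exit-now case; WP_j = one more guarded iteration, up to j = 3):
  WP_0: !on
  WP_1: on ==> (c && (!on))
  WP_2: on ==> (c && (on ==> (c && (!on))))
  WP_3: on ==> (c && (on ==> (c && (on ==> (c && (!on))))))
So before the loop: on ==> (c && (on ==> (c && (on ==> (c && (!on))))))
Answer: WP = on ==> (c && (on ==> (c && (on ==> (c && (!on))))))


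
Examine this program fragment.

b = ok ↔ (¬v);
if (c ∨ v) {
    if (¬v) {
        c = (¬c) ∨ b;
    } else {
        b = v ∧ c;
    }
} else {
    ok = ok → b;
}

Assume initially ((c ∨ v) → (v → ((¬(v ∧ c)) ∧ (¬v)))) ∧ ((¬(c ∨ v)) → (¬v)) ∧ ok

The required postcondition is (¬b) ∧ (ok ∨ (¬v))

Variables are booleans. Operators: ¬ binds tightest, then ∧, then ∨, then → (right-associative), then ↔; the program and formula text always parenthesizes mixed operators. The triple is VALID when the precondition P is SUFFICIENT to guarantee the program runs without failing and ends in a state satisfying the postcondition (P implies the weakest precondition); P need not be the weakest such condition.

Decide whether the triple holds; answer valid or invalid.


Working backward. After the program, (¬b) ∧ (ok ∨ (¬v)) must hold.
Then branch requires ((¬v) → ((¬b) ∧ (ok ∨ (¬v)))) ∧ (v → ((¬(v ∧ c)) ∧ (ok ∨ (¬v)))); else branch requires (¬b) ∧ ((ok → b) ∨ (¬v)).
Before the if: ((c ∨ v) → (((¬v) → ((¬b) ∧ (ok ∨ (¬v)))) ∧ (v → ((¬(v ∧ c)) ∧ (ok ∨ (¬v)))))) ∧ ((¬(c ∨ v)) → ((¬b) ∧ ((ok → b) ∨ (¬v))))
Before b := ok ↔ (¬v): ((c ∨ v) → (((¬v) → ((¬(ok ↔ (¬v))) ∧ (ok ∨ (¬v)))) ∧ (v → ((¬(v ∧ c)) ∧ (ok ∨ (¬v)))))) ∧ ((¬(c ∨ v)) → ((¬(ok ↔ (¬v))) ∧ ((ok → (ok ↔ (¬v))) ∨ (¬v))))
The weakest precondition is ((c ∨ v) → (((¬v) → ((¬(ok ↔ (¬v))) ∧ (ok ∨ (¬v)))) ∧ (v → ((¬(v ∧ c)) ∧ (ok ∨ (¬v)))))) ∧ ((¬(c ∨ v)) → ((¬(ok ↔ (¬v))) ∧ ((ok → (ok ↔ (¬v))) ∨ (¬v)))).
Check whether ((c ∨ v) → (v → ((¬(v ∧ c)) ∧ (¬v)))) ∧ ((¬(c ∨ v)) → (¬v)) ∧ ok implies it.
Countermodel: at the initial state c = false, ok = true, v = false, the precondition holds but the weakest precondition fails.
Answer: invalid


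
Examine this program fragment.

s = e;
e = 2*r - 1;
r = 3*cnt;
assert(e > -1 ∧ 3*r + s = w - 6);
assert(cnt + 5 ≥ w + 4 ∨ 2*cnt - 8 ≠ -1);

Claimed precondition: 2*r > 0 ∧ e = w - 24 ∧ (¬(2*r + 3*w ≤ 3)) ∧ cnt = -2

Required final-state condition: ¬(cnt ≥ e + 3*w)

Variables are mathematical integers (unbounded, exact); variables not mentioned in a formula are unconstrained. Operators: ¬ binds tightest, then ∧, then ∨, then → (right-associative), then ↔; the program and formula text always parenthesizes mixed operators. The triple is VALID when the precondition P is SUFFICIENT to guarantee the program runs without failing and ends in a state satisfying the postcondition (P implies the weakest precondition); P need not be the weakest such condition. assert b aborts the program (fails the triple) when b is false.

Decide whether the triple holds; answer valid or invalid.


Working backward. After the program, ¬(cnt ≥ e + 3*w) must hold.
Before assert cnt + 5 ≥ w + 4 ∨ 2*cnt - 8 ≠ -1: (cnt ≥ w - 1 ∨ 2*cnt ≠ 7) ∧ (¬(cnt ≥ e + 3*w))
Before assert e > -1 ∧ 3*r + s = w - 6: e > -1 ∧ 3*r + s = w - 6 ∧ (cnt ≥ w - 1 ∨ 2*cnt ≠ 7) ∧ (¬(cnt ≥ e + 3*w))
Before r := 3*cnt: e > -1 ∧ 9*cnt + s = w - 6 ∧ (cnt ≥ w - 1 ∨ 2*cnt ≠ 7) ∧ (¬(cnt ≥ e + 3*w))
Before e := 2*r - 1: 2*r > 0 ∧ 9*cnt + s = w - 6 ∧ (cnt ≥ w - 1 ∨ 2*cnt ≠ 7) ∧ (¬(cnt ≥ 2*r + 3*w - 1))
Before s := e: 2*r > 0 ∧ 9*cnt + e = w - 6 ∧ (cnt ≥ w - 1 ∨ 2*cnt ≠ 7) ∧ (¬(cnt ≥ 2*r + 3*w - 1))
The weakest precondition is 2*r > 0 ∧ 9*cnt + e = w - 6 ∧ (cnt ≥ w - 1 ∨ 2*cnt ≠ 7) ∧ (¬(cnt ≥ 2*r + 3*w - 1)).
Check whether 2*r > 0 ∧ e = w - 24 ∧ (¬(2*r + 3*w ≤ 3)) ∧ cnt = -2 implies it.
Countermodel: at the initial state cnt = -2, e = 0, r = 1, w = 24, the precondition holds but the weakest precondition fails.
Answer: invalid


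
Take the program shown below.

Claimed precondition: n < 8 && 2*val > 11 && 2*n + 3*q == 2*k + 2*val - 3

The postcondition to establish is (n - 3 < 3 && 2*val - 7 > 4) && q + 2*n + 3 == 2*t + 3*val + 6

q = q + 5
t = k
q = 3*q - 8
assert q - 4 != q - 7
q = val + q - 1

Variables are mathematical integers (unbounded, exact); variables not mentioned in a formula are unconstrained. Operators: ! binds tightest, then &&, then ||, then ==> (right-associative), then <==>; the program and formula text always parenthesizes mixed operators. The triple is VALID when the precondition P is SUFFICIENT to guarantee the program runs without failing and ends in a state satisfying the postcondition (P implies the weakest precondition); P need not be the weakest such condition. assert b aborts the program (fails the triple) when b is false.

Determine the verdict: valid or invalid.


Working backward. After the program, the postcondition (n - 3 < 3 && 2*val - 7 > 4) && q + 2*n + 3 == 2*t + 3*val + 6 must hold; in canonical form it is n < 6 && 2*val > 11 && 2*n + q == 2*t + 3*val + 3.
Before q := val + q - 1: n < 6 && 2*val > 11 && 2*n + q == 2*t + 2*val + 4
Before assert q - 4 != q - 7: n < 6 && 2*val > 11 && 2*n + q == 2*t + 2*val + 4
Before q := 3*q - 8: n < 6 && 2*val > 11 && 2*n + 3*q == 2*t + 2*val + 12
Before t := k: n < 6 && 2*val > 11 && 2*n + 3*q == 2*k + 2*val + 12
Before q := q + 5: n < 6 && 2*val > 11 && 2*n + 3*q == 2*k + 2*val - 3
The weakest precondition is n < 6 && 2*val > 11 && 2*n + 3*q == 2*k + 2*val - 3.
Check whether n < 8 && 2*val > 11 && 2*n + 3*q == 2*k + 2*val - 3 implies it.
Countermodel: at the initial state k = 0, n = 6, q = -1, val = 6, the precondition holds but the weakest precondition fails.
Answer: invalid


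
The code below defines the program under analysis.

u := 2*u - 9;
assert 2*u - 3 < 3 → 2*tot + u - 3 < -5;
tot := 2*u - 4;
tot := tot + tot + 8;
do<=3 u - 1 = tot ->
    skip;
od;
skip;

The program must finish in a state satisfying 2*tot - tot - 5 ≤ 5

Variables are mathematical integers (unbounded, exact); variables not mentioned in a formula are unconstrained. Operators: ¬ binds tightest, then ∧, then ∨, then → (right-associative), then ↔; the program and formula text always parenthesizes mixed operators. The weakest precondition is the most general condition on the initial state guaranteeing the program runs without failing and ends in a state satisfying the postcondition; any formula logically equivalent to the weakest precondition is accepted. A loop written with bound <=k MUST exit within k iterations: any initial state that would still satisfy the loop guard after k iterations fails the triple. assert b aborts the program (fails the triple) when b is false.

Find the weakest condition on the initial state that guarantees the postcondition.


Working backward. After the program, the postcondition 2*tot - tot - 5 ≤ 5 must hold; in canonical form it is tot ≤ 10.
Before skip: tot ≤ 10
Before the loop (bound <=3), unroll the exhaustion recursion (WP_0 = exit-now case; WP_j = one more guarded iteration, up to j = 3):
  WP_0: (¬(u = tot + 1)) ∧ tot ≤ 10
  WP_1: (u = tot + 1 → ((¬(u = tot + 1)) ∧ tot ≤ 10)) ∧ ((¬(u = tot + 1)) → tot ≤ 10)
  WP_2: (u = tot + 1 → ((u = tot + 1 → ((¬(u = tot + 1)) ∧ tot ≤ 10)) ∧ ((¬(u = tot + 1)) → tot ≤ 10))) ∧ ((¬(u = tot + 1)) → tot ≤ 10)
  WP_3: (u = tot + 1 → ((u = tot + 1 → ((u = tot + 1 → ((¬(u = tot + 1)) ∧ tot ≤ 10)) ∧ ((¬(u = tot + 1)) → tot ≤ 10))) ∧ ((¬(u = tot + 1)) → tot ≤ 10))) ∧ ((¬(u = tot + 1)) → tot ≤ 10)
So before the loop: (u = tot + 1 → ((u = tot + 1 → ((u = tot + 1 → ((¬(u = tot + 1)) ∧ tot ≤ 10)) ∧ ((¬(u = tot + 1)) → tot ≤ 10))) ∧ ((¬(u = tot + 1)) → tot ≤ 10))) ∧ ((¬(u = tot + 1)) → tot ≤ 10)
Before tot := tot + tot + 8: (u = 2*tot + 9 → ((u = 2*tot + 9 → ((u = 2*tot + 9 → ((¬(u = 2*tot + 9)) ∧ 2*tot ≤ 2)) ∧ ((¬(u = 2*tot + 9)) → 2*tot ≤ 2))) ∧ ((¬(u = 2*tot + 9)) → 2*tot ≤ 2))) ∧ ((¬(u = 2*tot + 9)) → 2*tot ≤ 2)
Before tot := 2*u - 4: (3*u = -1 → ((3*u = -1 → ((3*u = -1 → ((¬(3*u = -1)) ∧ 4*u ≤ 10)) ∧ ((¬(3*u = -1)) → 4*u ≤ 10))) ∧ ((¬(3*u = -1)) → 4*u ≤ 10))) ∧ ((¬(3*u = -1)) → 4*u ≤ 10)
Before assert 2*u - 3 < 3 → 2*tot + u - 3 < -5: (2*u < 6 → 2*tot + u < -2) ∧ (3*u = -1 → ((3*u = -1 → ((3*u = -1 → ((¬(3*u = -1)) ∧ 4*u ≤ 10)) ∧ ((¬(3*u = -1)) → 4*u ≤ 10))) ∧ ((¬(3*u = -1)) → 4*u ≤ 10))) ∧ ((¬(3*u = -1)) → 4*u ≤ 10)
Before u := 2*u - 9: (4*u < 24 → 2*tot + 2*u < 7) ∧ (6*u = 26 → ((6*u = 26 → ((6*u = 26 → ((¬(6*u = 26)) ∧ 8*u ≤ 46)) ∧ ((¬(6*u = 26)) → 8*u ≤ 46))) ∧ ((¬(6*u = 26)) → 8*u ≤ 46))) ∧ ((¬(6*u = 26)) → 8*u ≤ 46)
Answer: WP = (4*u < 24 → 2*tot + 2*u < 7) ∧ (6*u = 26 → ((6*u = 26 → ((6*u = 26 → ((¬(6*u = 26)) ∧ 8*u ≤ 46)) ∧ ((¬(6*u = 26)) → 8*u ≤ 46))) ∧ ((¬(6*u = 26)) → 8*u ≤ 46))) ∧ ((¬(6*u = 26)) → 8*u ≤ 46)


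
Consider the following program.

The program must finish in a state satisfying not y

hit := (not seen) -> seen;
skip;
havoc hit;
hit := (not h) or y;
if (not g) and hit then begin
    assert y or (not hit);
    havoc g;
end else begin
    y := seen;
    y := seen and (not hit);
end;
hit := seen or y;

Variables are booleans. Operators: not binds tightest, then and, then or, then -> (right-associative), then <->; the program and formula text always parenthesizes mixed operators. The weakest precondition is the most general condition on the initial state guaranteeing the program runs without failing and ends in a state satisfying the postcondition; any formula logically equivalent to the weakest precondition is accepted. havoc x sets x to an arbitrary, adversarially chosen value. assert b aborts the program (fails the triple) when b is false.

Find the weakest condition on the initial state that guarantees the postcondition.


Working backward. After the program, not y must hold.
Before hit := seen or y: not y
Then branch requires (y or (not hit)) and (not y); else branch requires not (seen and (not hit)).
Before the if: (((not g) and hit) -> ((y or (not hit)) and (not y))) and ((not ((not g) and hit)) -> (not (seen and (not hit))))
Before hit := (not h) or y: (((not g) and ((not h) or y)) -> ((y or (not ((not h) or y))) and (not y))) and ((not ((not g) and ((not h) or y))) -> (not (seen and (not ((not h) or y)))))
Before havoc hit: (((not g) and ((not h) or y)) -> ((y or (not ((not h) or y))) and (not y))) and ((not ((not g) and ((not h) or y))) -> (not (seen and (not ((not h) or y)))))
Before skip: (((not g) and ((not h) or y)) -> ((y or (not ((not h) or y))) and (not y))) and ((not ((not g) and ((not h) or y))) -> (not (seen and (not ((not h) or y)))))
Before hit := (not seen) -> seen: (((not g) and ((not h) or y)) -> ((y or (not ((not h) or y))) and (not y))) and ((not ((not g) and ((not h) or y))) -> (not (seen and (not ((not h) or y)))))
Answer: WP = (((not g) and ((not h) or y)) -> ((y or (not ((not h) or y))) and (not y))) and ((not ((not g) and ((not h) or y))) -> (not (seen and (not ((not h) or y)))))


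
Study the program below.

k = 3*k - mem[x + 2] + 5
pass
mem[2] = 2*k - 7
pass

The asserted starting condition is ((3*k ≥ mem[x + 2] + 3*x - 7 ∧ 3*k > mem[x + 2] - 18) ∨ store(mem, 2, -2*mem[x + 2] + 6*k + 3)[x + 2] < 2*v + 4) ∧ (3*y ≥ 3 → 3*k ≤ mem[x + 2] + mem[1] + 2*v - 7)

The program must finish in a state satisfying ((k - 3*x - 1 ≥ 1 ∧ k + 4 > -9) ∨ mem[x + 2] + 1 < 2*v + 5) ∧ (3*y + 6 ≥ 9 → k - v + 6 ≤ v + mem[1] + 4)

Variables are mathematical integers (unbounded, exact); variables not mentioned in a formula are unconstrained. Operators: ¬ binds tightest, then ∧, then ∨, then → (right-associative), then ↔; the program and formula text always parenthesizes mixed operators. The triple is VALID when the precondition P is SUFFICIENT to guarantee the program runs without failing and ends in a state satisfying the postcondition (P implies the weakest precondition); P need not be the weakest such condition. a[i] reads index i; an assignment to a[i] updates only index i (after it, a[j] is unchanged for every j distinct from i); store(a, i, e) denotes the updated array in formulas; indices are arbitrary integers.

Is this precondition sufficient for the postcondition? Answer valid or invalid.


Working backward. After the program, the postcondition ((k - 3*x - 1 ≥ 1 ∧ k + 4 > -9) ∨ mem[x + 2] + 1 < 2*v + 5) ∧ (3*y + 6 ≥ 9 → k - v + 6 ≤ v + mem[1] + 4) must hold; in canonical form it is ((k ≥ 3*x + 2 ∧ k > -13) ∨ mem[x + 2] < 2*v + 4) ∧ (3*y ≥ 3 → k ≤ mem[1] + 2*v - 2).
Before skip: ((k ≥ 3*x + 2 ∧ k > -13) ∨ mem[x + 2] < 2*v + 4) ∧ (3*y ≥ 3 → k ≤ mem[1] + 2*v - 2)
Before mem[2] := 2*k - 7: ((k ≥ 3*x + 2 ∧ k > -13) ∨ store(mem, 2, 2*k - 7)[x + 2] < 2*v + 4) ∧ (3*y ≥ 3 → k ≤ mem[1] + 2*v - 2)
Before skip: ((k ≥ 3*x + 2 ∧ k > -13) ∨ store(mem, 2, 2*k - 7)[x + 2] < 2*v + 4) ∧ (3*y ≥ 3 → k ≤ mem[1] + 2*v - 2)
Before k := 3*k - mem[x + 2] + 5: ((3*k ≥ mem[x + 2] + 3*x - 3 ∧ 3*k > mem[x + 2] - 18) ∨ store(mem, 2, -2*mem[x + 2] + 6*k + 3)[x + 2] < 2*v + 4) ∧ (3*y ≥ 3 → 3*k ≤ mem[x + 2] + mem[1] + 2*v - 7)
The weakest precondition is ((3*k ≥ mem[x + 2] + 3*x - 3 ∧ 3*k > mem[x + 2] - 18) ∨ store(mem, 2, -2*mem[x + 2] + 6*k + 3)[x + 2] < 2*v + 4) ∧ (3*y ≥ 3 → 3*k ≤ mem[x + 2] + mem[1] + 2*v - 7).
Check whether ((3*k ≥ mem[x + 2] + 3*x - 7 ∧ 3*k > mem[x + 2] - 18) ∨ store(mem, 2, -2*mem[x + 2] + 6*k + 3)[x + 2] < 2*v + 4) ∧ (3*y ≥ 3 → 3*k ≤ mem[x + 2] + mem[1] + 2*v - 7) implies it.
Countermodel: at the initial state k = -3, mem = {[1] = -2, [2] = 5, elsewhere 5}, v = -3, x = -1, y = 0, the precondition holds but the weakest precondition fails.
Answer: invalid


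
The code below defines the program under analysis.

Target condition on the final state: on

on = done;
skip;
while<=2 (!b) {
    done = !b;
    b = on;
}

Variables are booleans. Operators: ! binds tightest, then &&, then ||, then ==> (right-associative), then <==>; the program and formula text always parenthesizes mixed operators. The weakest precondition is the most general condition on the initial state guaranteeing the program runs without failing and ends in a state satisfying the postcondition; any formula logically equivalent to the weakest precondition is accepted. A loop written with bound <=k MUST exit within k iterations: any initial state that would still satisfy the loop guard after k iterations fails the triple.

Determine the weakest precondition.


Working backward. After the program, on must hold.
Before the loop (bound <=2), unroll the exhaustion recursion (WP_0 = exit-now case; WP_j = one more guarded iteration, up to j = 2):
  WP_0: b && on
  WP_1: ((!b) ==> on) && (b ==> on)
  WP_2: ((!b) ==> ((!on) ==> on)) && (b ==> on)
So before the loop: ((!b) ==> ((!on) ==> on)) && (b ==> on)
Before skip: ((!b) ==> ((!on) ==> on)) && (b ==> on)
Before on := done: ((!b) ==> ((!done) ==> done)) && (b ==> done)
Answer: WP = ((!b) ==> ((!done) ==> done)) && (b ==> done)


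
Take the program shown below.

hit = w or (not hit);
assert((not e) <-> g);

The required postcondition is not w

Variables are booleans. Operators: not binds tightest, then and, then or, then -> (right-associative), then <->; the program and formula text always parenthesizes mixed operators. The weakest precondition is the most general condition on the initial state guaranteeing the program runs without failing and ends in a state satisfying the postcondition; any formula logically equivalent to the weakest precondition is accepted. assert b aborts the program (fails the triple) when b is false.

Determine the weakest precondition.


Working backward. After the program, not w must hold.
Before assert (not e) <-> g: ((not e) <-> g) and (not w)
Before hit := w or (not hit): ((not e) <-> g) and (not w)
Answer: WP = ((not e) <-> g) and (not w)


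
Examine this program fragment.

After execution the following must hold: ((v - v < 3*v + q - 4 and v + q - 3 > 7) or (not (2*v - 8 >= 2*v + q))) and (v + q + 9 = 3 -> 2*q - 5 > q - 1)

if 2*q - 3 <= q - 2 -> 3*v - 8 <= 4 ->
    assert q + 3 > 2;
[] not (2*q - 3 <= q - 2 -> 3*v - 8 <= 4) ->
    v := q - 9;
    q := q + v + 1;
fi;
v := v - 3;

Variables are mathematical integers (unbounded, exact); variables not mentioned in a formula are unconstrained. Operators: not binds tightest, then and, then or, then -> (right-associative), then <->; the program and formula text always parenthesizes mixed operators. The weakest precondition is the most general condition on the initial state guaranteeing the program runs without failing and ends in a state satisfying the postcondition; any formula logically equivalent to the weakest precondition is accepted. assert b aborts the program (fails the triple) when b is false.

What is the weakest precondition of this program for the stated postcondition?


Working backward. After the program, the postcondition ((v - v < 3*v + q - 4 and v + q - 3 > 7) or (not (2*v - 8 >= 2*v + q))) and (v + q + 9 = 3 -> 2*q - 5 > q - 1) must hold; in canonical form it is ((q + 3*v > 4 and q + v > 10) or (not (q <= -8))) and (q + v = -6 -> q > 4).
Before v := v - 3: ((q + 3*v > 13 and q + v > 13) or (not (q <= -8))) and (q + v = -3 -> q > 4)
Then branch requires q > -1 and ((q + 3*v > 13 and q + v > 13) or (not (q <= -8))) and (q + v = -3 -> q > 4); else branch requires ((5*q > 48 and 3*q > 30) or (not (2*q <= 0))) and (3*q = 14 -> 2*q > 12).
Before the if: ((q <= 1 -> 3*v <= 12) -> (q > -1 and ((q + 3*v > 13 and q + v > 13) or (not (q <= -8))) and (q + v = -3 -> q > 4))) and ((not (q <= 1 -> 3*v <= 12)) -> (((5*q > 48 and 3*q > 30) or (not (2*q <= 0))) and (3*q = 14 -> 2*q > 12)))
Answer: WP = ((q <= 1 -> 3*v <= 12) -> (q > -1 and ((q + 3*v > 13 and q + v > 13) or (not (q <= -8))) and (q + v = -3 -> q > 4))) and ((not (q <= 1 -> 3*v <= 12)) -> (((5*q > 48 and 3*q > 30) or (not (2*q <= 0))) and (3*q = 14 -> 2*q > 12)))


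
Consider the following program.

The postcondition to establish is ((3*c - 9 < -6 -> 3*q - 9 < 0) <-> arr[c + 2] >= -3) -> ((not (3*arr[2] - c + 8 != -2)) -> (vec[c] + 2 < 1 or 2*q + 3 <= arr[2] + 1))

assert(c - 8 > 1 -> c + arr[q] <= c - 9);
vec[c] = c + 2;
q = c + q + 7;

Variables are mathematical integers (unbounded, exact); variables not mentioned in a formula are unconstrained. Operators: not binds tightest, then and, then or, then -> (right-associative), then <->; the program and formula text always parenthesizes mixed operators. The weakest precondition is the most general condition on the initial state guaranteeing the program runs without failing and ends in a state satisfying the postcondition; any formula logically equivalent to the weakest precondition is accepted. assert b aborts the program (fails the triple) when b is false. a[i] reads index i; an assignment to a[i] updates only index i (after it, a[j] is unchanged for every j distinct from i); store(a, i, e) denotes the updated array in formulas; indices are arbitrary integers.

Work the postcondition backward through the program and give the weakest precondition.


Working backward. After the program, the postcondition ((3*c - 9 < -6 -> 3*q - 9 < 0) <-> arr[c + 2] >= -3) -> ((not (3*arr[2] - c + 8 != -2)) -> (vec[c] + 2 < 1 or 2*q + 3 <= arr[2] + 1)) must hold; in canonical form it is ((3*c < 3 -> 3*q < 9) <-> arr[c + 2] >= -3) -> ((not (3*arr[2] != c - 10)) -> (vec[c] < -1 or 2*q <= arr[2] - 2)).
Before q := c + q + 7: ((3*c < 3 -> 3*c + 3*q < -12) <-> arr[c + 2] >= -3) -> ((not (3*arr[2] != c - 10)) -> (vec[c] < -1 or 2*c + 2*q <= arr[2] - 16))
Before vec[c] := c + 2: ((3*c < 3 -> 3*c + 3*q < -12) <-> arr[c + 2] >= -3) -> ((not (3*arr[2] != c - 10)) -> (store(vec, c, c + 2)[c] < -1 or 2*c + 2*q <= arr[2] - 16))
Before assert c - 8 > 1 -> c + arr[q] <= c - 9: (c > 9 -> arr[q] <= -9) and (((3*c < 3 -> 3*c + 3*q < -12) <-> arr[c + 2] >= -3) -> ((not (3*arr[2] != c - 10)) -> (store(vec, c, c + 2)[c] < -1 or 2*c + 2*q <= arr[2] - 16)))
Answer: WP = (c > 9 -> arr[q] <= -9) and (((3*c < 3 -> 3*c + 3*q < -12) <-> arr[c + 2] >= -3) -> ((not (3*arr[2] != c - 10)) -> (store(vec, c, c + 2)[c] < -1 or 2*c + 2*q <= arr[2] - 16)))


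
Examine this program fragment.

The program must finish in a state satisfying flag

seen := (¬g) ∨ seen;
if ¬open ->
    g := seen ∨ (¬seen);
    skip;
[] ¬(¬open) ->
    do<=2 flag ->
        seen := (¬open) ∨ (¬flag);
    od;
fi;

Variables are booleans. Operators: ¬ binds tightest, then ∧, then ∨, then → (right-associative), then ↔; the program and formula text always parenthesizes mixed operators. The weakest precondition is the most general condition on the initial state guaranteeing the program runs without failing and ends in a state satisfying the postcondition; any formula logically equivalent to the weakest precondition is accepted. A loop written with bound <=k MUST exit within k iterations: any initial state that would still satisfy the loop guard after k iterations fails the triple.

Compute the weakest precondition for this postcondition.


Working backward. After the program, flag must hold.
Then branch requires flag; else branch requires (flag → ((¬flag) ∧ ((¬flag) → flag))) ∧ ((¬flag) → flag).
Before the if: ((¬open) → flag) ∧ (open → ((flag → ((¬flag) ∧ ((¬flag) → flag))) ∧ ((¬flag) → flag)))
Before seen := (¬g) ∨ seen: ((¬open) → flag) ∧ (open → ((flag → ((¬flag) ∧ ((¬flag) → flag))) ∧ ((¬flag) → flag)))
Answer: WP = ((¬open) → flag) ∧ (open → ((flag → ((¬flag) ∧ ((¬flag) → flag))) ∧ ((¬flag) → flag)))
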